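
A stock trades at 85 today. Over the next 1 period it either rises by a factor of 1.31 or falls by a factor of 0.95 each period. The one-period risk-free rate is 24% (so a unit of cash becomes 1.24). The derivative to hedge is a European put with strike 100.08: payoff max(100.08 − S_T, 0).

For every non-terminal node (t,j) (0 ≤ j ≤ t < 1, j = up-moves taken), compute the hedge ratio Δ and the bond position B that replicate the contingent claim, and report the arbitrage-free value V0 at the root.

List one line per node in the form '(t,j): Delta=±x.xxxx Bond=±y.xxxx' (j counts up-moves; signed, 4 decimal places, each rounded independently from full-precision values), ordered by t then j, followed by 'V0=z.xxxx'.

Since d<R<u, set p* = (R−d)/(u−d) = 0.8056; price each node as the discounted p*-expectation of its children.
At expiry t=1: V(1,0)=19.3300, V(1,1)=0.0000
  t=0,j=0: stock 85.0000 → up 111.3500 (V=0.0000), down 80.7500 (V=19.3300). Price 3.0311; hedge Δ=-0.6317, bond B=56.7256.
Check: Δ(0,0)·S0 + B(0,0) = 3.0311 = V0.

(0,0): Delta=-0.6317 Bond=56.7256
V0=3.0311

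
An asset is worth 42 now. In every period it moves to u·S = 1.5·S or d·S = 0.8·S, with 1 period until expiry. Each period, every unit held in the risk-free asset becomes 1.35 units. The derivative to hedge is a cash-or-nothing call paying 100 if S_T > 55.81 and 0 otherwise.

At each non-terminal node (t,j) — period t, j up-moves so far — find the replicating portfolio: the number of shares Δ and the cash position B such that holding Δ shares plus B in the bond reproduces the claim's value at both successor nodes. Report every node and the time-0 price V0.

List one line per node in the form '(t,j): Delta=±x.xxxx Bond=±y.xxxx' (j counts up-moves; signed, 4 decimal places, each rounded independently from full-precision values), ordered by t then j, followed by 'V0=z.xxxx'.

(0,0): Delta=3.4014 Bond=-84.6561
V0=58.2011

Risk-neutral probability p* = (R−d)/(u−d) = (1.35−0.8)/(1.5−0.8) = 0.7857.
Terminal payoffs: V(1,0)=0.0000, V(1,1)=100.0000
(0,0): S=42.0000. Δ = (V_up−V_dn)/(S_up−S_dn) = (100.0000−0.0000)/(63.0000−33.6000) = 3.4014. V = [p*·100.0000 + (1−p*)·0.0000]/1.35 = 58.2011. B = V − Δ·S = -84.6561.
The time-0 hedge costs 58.2011, which is the no-arbitrage price.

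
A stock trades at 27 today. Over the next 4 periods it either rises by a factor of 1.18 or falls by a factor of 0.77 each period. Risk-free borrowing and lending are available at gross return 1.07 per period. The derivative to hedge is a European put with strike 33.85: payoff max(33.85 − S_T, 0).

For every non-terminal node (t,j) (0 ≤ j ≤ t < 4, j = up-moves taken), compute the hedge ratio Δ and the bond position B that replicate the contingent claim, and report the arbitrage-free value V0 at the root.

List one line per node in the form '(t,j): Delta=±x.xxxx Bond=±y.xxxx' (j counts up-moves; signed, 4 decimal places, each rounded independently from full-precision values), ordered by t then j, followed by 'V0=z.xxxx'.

(0,0): Delta=-0.4648 Bond=15.5168
(1,0): Delta=-0.9831 Bond=27.3784
(1,1): Delta=-0.3408 Bond=12.6520
(2,0): Delta=-1.0000 Bond=29.5659
(2,1): Delta=-0.9790 Bond=29.1955
(2,2): Delta=-0.1880 Bond=7.7965
(3,0): Delta=-1.0000 Bond=31.6355
(3,1): Delta=-1.0000 Bond=31.6355
(3,2): Delta=-0.9740 Bond=31.0938
(3,3): Delta=0.0000 Bond=0.0000
V0=2.9680

Risk-neutral probability p* = (R−d)/(u−d) = (1.07−0.77)/(1.18−0.77) = 0.7317.
Payoff layer (t=4): V(4,0)=24.3587, V(4,1)=19.3049, V(4,2)=11.5600, V(4,3)=0.0000, V(4,4)=0.0000
(3,0): S=12.3264. Δ = (V_up−V_dn)/(S_up−S_dn) = (19.3049−24.3587)/(14.5451−9.4913) = -1.0000. V = [p*·19.3049 + (1−p*)·24.3587]/1.07 = 19.3091. B = V − Δ·S = 31.6355.
(3,1): S=18.8898. Δ = (V_up−V_dn)/(S_up−S_dn) = (11.5600−19.3049)/(22.2900−14.5451) = -1.0000. V = [p*·11.5600 + (1−p*)·19.3049]/1.07 = 12.7457. B = V − Δ·S = 31.6355.
(3,2): S=28.9480. Δ = (V_up−V_dn)/(S_up−S_dn) = (0.0000−11.5600)/(34.1586−22.2900) = -0.9740. V = [p*·0.0000 + (1−p*)·11.5600]/1.07 = 2.8986. B = V − Δ·S = 31.0938.
(3,3): S=44.3619. Δ = (V_up−V_dn)/(S_up−S_dn) = (0.0000−0.0000)/(52.3470−34.1586) = 0.0000. V = [p*·0.0000 + (1−p*)·0.0000]/1.07 = 0.0000. B = V − Δ·S = 0.0000.
(2,0): S=16.0083. Δ = (V_up−V_dn)/(S_up−S_dn) = (12.7457−19.3091)/(18.8898−12.3264) = -1.0000. V = [p*·12.7457 + (1−p*)·19.3091]/1.07 = 13.5576. B = V − Δ·S = 29.5659.
(2,1): S=24.5322. Δ = (V_up−V_dn)/(S_up−S_dn) = (2.8986−12.7457)/(28.9480−18.8898) = -0.9790. V = [p*·2.8986 + (1−p*)·12.7457]/1.07 = 5.1780. B = V − Δ·S = 29.1955.
(2,2): S=37.5948. Δ = (V_up−V_dn)/(S_up−S_dn) = (0.0000−2.8986)/(44.3619−28.9480) = -0.1880. V = [p*·0.0000 + (1−p*)·2.8986]/1.07 = 0.7268. B = V − Δ·S = 7.7965.
(1,0): S=20.7900. Δ = (V_up−V_dn)/(S_up−S_dn) = (5.1780−13.5576)/(24.5322−16.0083) = -0.9831. V = [p*·5.1780 + (1−p*)·13.5576]/1.07 = 6.9404. B = V − Δ·S = 27.3784.
(1,1): S=31.8600. Δ = (V_up−V_dn)/(S_up−S_dn) = (0.7268−5.1780)/(37.5948−24.5322) = -0.3408. V = [p*·0.7268 + (1−p*)·5.1780]/1.07 = 1.7954. B = V − Δ·S = 12.6520.
(0,0): S=27.0000. Δ = (V_up−V_dn)/(S_up−S_dn) = (1.7954−6.9404)/(31.8600−20.7900) = -0.4648. V = [p*·1.7954 + (1−p*)·6.9404]/1.07 = 2.9680. B = V − Δ·S = 15.5168.
Self-financing check: at every node Δ·S+B equals the discounted successor values.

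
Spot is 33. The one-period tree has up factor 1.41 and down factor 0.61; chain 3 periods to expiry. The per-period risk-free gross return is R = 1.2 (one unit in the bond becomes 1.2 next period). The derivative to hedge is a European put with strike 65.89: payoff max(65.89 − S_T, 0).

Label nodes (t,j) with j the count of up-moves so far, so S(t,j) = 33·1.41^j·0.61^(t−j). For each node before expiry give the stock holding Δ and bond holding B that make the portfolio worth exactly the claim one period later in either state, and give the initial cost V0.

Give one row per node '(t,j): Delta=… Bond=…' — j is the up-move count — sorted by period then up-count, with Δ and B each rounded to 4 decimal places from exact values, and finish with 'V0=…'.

The replicating-portfolio and risk-neutral prices coincide; use p* = (1.2−0.61)/(1.41−0.61) = 0.7375 for the latter.
Terminal payoffs: V(3,0)=58.3996, V(3,1)=48.5762, V(3,2)=25.8695, V(3,3)=0.0000
Node (2,0) S=12.2793: V=(p*·48.5762+(1−p*)·58.3996)/1.2=42.6290; Δ=(48.5762−58.3996)/(17.3138−7.4904)=-1.0000; B=V−Δ·S=54.9083
Node (2,1) S=28.3833: V=(p*·25.8695+(1−p*)·48.5762)/1.2=26.5250; Δ=(25.8695−48.5762)/(40.0205−17.3138)=-1.0000; B=V−Δ·S=54.9083
Node (2,2) S=65.6073: V=(p*·0.0000+(1−p*)·25.8695)/1.2=5.6590; Δ=(0.0000−25.8695)/(92.5063−40.0205)=-0.4929; B=V−Δ·S=37.9959
Node (1,0) S=20.1300: V=(p*·26.5250+(1−p*)·42.6290)/1.2=25.6269; Δ=(26.5250−42.6290)/(28.3833−12.2793)=-1.0000; B=V−Δ·S=45.7569
Node (1,1) S=46.5300: V=(p*·5.6590+(1−p*)·26.5250)/1.2=9.2803; Δ=(5.6590−26.5250)/(65.6073−28.3833)=-0.5606; B=V−Δ·S=35.3628
Node (0,0) S=33.0000: V=(p*·9.2803+(1−p*)·25.6269)/1.2=11.3094; Δ=(9.2803−25.6269)/(46.5300−20.1300)=-0.6192; B=V−Δ·S=31.7427
The time-0 hedge costs 11.3094, which is the no-arbitrage price.

(0,0): Delta=-0.6192 Bond=31.7427
(1,0): Delta=-1.0000 Bond=45.7569
(1,1): Delta=-0.5606 Bond=35.3628
(2,0): Delta=-1.0000 Bond=54.9083
(2,1): Delta=-1.0000 Bond=54.9083
(2,2): Delta=-0.4929 Bond=37.9959
V0=11.3094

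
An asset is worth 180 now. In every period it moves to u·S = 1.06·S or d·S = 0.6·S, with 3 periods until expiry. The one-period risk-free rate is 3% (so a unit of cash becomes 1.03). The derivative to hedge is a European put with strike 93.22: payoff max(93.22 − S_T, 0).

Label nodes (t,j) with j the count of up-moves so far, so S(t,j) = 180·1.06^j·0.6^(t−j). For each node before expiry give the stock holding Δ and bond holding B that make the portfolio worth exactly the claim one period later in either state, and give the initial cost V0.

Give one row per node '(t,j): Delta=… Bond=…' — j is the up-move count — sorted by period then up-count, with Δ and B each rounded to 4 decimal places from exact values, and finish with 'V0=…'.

(0,0): Delta=-0.0355 Bond=6.6706
(1,0): Delta=-0.4861 Bond=55.5406
(1,1): Delta=-0.0177 Bond=3.4751
(2,0): Delta=-1.0000 Bond=90.5049
(2,1): Delta=-0.4658 Bond=54.8837
(2,2): Delta=0.0000 Bond=0.0000
V0=0.2816

Risk-neutral probability p* = (R−d)/(u−d) = (1.03−0.6)/(1.06−0.6) = 0.9348.
Terminal payoffs: V(3,0)=54.3400, V(3,1)=24.5320, V(3,2)=0.0000, V(3,3)=0.0000
(2,0): S=64.8000. Δ = (V_up−V_dn)/(S_up−S_dn) = (24.5320−54.3400)/(68.6880−38.8800) = -1.0000. V = [p*·24.5320 + (1−p*)·54.3400]/1.03 = 25.7049. B = V − Δ·S = 90.5049.
(2,1): S=114.4800. Δ = (V_up−V_dn)/(S_up−S_dn) = (0.0000−24.5320)/(121.3488−68.6880) = -0.4658. V = [p*·0.0000 + (1−p*)·24.5320]/1.03 = 1.5533. B = V − Δ·S = 54.8837.
(2,2): S=202.2480. Δ = (V_up−V_dn)/(S_up−S_dn) = (0.0000−0.0000)/(214.3829−121.3488) = 0.0000. V = [p*·0.0000 + (1−p*)·0.0000]/1.03 = 0.0000. B = V − Δ·S = 0.0000.
(1,0): S=108.0000. Δ = (V_up−V_dn)/(S_up−S_dn) = (1.5533−25.7049)/(114.4800−64.8000) = -0.4861. V = [p*·1.5533 + (1−p*)·25.7049]/1.03 = 3.0373. B = V − Δ·S = 55.5406.
(1,1): S=190.8000. Δ = (V_up−V_dn)/(S_up−S_dn) = (0.0000−1.5533)/(202.2480−114.4800) = -0.0177. V = [p*·0.0000 + (1−p*)·1.5533]/1.03 = 0.0984. B = V − Δ·S = 3.4751.
(0,0): S=180.0000. Δ = (V_up−V_dn)/(S_up−S_dn) = (0.0984−3.0373)/(190.8000−108.0000) = -0.0355. V = [p*·0.0984 + (1−p*)·3.0373]/1.03 = 0.2816. B = V − Δ·S = 6.6706.
Self-financing check: at every node Δ·S+B equals the discounted successor values.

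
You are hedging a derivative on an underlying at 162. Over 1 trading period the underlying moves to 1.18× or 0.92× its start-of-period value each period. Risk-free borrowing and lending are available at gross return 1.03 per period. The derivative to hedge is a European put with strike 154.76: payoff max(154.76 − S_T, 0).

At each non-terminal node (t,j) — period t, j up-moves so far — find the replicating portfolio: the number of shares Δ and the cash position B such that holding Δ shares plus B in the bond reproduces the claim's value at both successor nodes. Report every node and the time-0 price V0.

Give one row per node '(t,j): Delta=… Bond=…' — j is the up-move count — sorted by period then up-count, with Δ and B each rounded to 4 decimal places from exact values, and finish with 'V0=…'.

No-arbitrage ⇒ martingale measure with p* = (R−d)/(u−d) = 0.4231.
At expiry t=1: V(1,0)=5.7200, V(1,1)=0.0000
Node (0,0) S=162.0000: V=(p*·0.0000+(1−p*)·5.7200)/1.03=3.2039; Δ=(0.0000−5.7200)/(191.1600−149.0400)=-0.1358; B=V−Δ·S=25.2039
Root portfolio cost Δ·162+B reproduces V0=3.2039.

(0,0): Delta=-0.1358 Bond=25.2039
V0=3.2039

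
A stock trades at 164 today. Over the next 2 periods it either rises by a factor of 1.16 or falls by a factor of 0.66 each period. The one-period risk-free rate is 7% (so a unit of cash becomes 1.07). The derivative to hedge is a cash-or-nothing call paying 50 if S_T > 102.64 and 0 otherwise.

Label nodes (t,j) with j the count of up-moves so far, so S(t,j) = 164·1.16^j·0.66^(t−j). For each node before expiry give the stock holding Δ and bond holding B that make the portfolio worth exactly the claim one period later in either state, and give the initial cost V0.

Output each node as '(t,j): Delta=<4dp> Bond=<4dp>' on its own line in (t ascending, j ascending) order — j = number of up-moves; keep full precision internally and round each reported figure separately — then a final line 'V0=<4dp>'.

Under the risk-neutral measure, an up-move has probability p* = (R−d)/(u−d) = 0.8200 and values discount at R = 1.07.
Terminal values V(2,·): V(2,0)=0.0000, V(2,1)=50.0000, V(2,2)=50.0000
Node (1,0) S=108.2400: V=(p*·50.0000+(1−p*)·0.0000)/1.07=38.3178; Δ=(50.0000−0.0000)/(125.5584−71.4384)=0.9239; B=V−Δ·S=-61.6822
Node (1,1) S=190.2400: V=(p*·50.0000+(1−p*)·50.0000)/1.07=46.7290; Δ=(50.0000−50.0000)/(220.6784−125.5584)=0.0000; B=V−Δ·S=46.7290
Node (0,0) S=164.0000: V=(p*·46.7290+(1−p*)·38.3178)/1.07=42.2570; Δ=(46.7290−38.3178)/(190.2400−108.2400)=0.1026; B=V−Δ·S=25.4345
Each (Δ,B) replicates both successor values, so the strategy is self-financing and V0 is arbitrage-free.

(0,0): Delta=0.1026 Bond=25.4345
(1,0): Delta=0.9239 Bond=-61.6822
(1,1): Delta=0.0000 Bond=46.7290
V0=42.2570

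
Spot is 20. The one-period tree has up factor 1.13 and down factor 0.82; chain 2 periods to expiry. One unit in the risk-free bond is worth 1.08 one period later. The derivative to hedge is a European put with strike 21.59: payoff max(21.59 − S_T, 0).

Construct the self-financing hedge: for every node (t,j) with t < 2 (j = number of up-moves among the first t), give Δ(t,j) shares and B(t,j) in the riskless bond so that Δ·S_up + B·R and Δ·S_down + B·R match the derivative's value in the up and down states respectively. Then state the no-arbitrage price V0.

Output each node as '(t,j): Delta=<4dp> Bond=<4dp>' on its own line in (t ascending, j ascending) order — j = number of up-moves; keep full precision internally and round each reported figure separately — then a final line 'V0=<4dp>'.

No-arbitrage ⇒ martingale measure with p* = (R−d)/(u−d) = 0.8387.
Terminal payoffs: V(2,0)=8.1420, V(2,1)=3.0580, V(2,2)=0.0000
(1,0): S=16.4000. Δ = (V_up−V_dn)/(S_up−S_dn) = (3.0580−8.1420)/(18.5320−13.4480) = -1.0000. V = [p*·3.0580 + (1−p*)·8.1420]/1.08 = 3.5907. B = V − Δ·S = 19.9907.
(1,1): S=22.6000. Δ = (V_up−V_dn)/(S_up−S_dn) = (0.0000−3.0580)/(25.5380−18.5320) = -0.4365. V = [p*·0.0000 + (1−p*)·3.0580]/1.08 = 0.4567. B = V − Δ·S = 10.3212.
(0,0): S=20.0000. Δ = (V_up−V_dn)/(S_up−S_dn) = (0.4567−3.5907)/(22.6000−16.4000) = -0.5055. V = [p*·0.4567 + (1−p*)·3.5907]/1.08 = 0.8909. B = V − Δ·S = 11.0007.
Check: Δ(0,0)·S0 + B(0,0) = 0.8909 = V0.

(0,0): Delta=-0.5055 Bond=11.0007
(1,0): Delta=-1.0000 Bond=19.9907
(1,1): Delta=-0.4365 Bond=10.3212
V0=0.8909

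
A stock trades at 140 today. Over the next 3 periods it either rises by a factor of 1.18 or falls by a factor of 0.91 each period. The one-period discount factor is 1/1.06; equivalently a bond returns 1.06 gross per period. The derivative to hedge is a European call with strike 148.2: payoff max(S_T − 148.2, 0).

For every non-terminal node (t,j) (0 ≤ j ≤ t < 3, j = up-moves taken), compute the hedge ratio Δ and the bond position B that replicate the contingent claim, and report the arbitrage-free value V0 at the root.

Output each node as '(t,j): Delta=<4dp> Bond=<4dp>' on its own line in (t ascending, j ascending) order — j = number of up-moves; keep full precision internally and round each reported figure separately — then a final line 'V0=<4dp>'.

The replicating-portfolio and risk-neutral prices coincide; use p* = (1.06−0.91)/(1.18−0.91) = 0.5556 for the latter.
Terminal values V(3,·): V(3,0)=0.0000, V(3,1)=0.0000, V(3,2)=29.1918, V(3,3)=81.8245
  t=2,j=0: stock 115.9340 → up 136.8021 (V=0.0000), down 105.4999 (V=0.0000). Price 0.0000; hedge Δ=0.0000, bond B=0.0000.
  t=2,j=1: stock 150.3320 → up 177.3918 (V=29.1918), down 136.8021 (V=0.0000). Price 15.2997; hedge Δ=0.7192, bond B=-92.8180.
  t=2,j=2: stock 194.9360 → up 230.0245 (V=81.8245), down 177.3918 (V=29.1918). Price 55.1247; hedge Δ=1.0000, bond B=-139.8113.
  t=1,j=0: stock 127.4000 → up 150.3320 (V=15.2997), down 115.9340 (V=0.0000). Price 8.0187; hedge Δ=0.4448, bond B=-48.6467.
  t=1,j=1: stock 165.2000 → up 194.9360 (V=55.1247), down 150.3320 (V=15.2997). Price 35.3063; hedge Δ=0.8929, bond B=-112.1938.
  t=0,j=0: stock 140.0000 → up 165.2000 (V=35.3063), down 127.4000 (V=8.0187). Price 21.8665; hedge Δ=0.7219, bond B=-79.1987.
Self-financing check: at every node Δ·S+B equals the discounted successor values.

(0,0): Delta=0.7219 Bond=-79.1987
(1,0): Delta=0.4448 Bond=-48.6467
(1,1): Delta=0.8929 Bond=-112.1938
(2,0): Delta=0.0000 Bond=0.0000
(2,1): Delta=0.7192 Bond=-92.8180
(2,2): Delta=1.0000 Bond=-139.8113
V0=21.8665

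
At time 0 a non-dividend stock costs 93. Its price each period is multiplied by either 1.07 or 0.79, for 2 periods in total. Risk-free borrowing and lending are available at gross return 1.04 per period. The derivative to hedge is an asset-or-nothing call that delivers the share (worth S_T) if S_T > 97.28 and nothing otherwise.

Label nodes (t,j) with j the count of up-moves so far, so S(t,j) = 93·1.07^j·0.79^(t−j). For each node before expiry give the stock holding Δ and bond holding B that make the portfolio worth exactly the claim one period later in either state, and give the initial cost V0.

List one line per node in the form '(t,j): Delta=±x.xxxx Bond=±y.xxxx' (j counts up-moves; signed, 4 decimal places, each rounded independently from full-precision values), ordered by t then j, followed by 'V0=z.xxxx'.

Under the risk-neutral measure, an up-move has probability p* = (R−d)/(u−d) = 0.8929 and values discount at R = 1.04.
Payoff layer (t=2): V(2,0)=0.0000, V(2,1)=0.0000, V(2,2)=106.4757
  t=1,j=0: stock 73.4700 → up 78.6129 (V=0.0000), down 58.0413 (V=0.0000). Price 0.0000; hedge Δ=0.0000, bond B=0.0000.
  t=1,j=1: stock 99.5100 → up 106.4757 (V=106.4757), down 78.6129 (V=0.0000). Price 91.4111; hedge Δ=3.8214, bond B=-288.8592.
  t=0,j=0: stock 93.0000 → up 99.5100 (V=91.4111), down 73.4700 (V=0.0000). Price 78.4780; hedge Δ=3.5104, bond B=-247.9904.
Each (Δ,B) replicates both successor values, so the strategy is self-financing and V0 is arbitrage-free.

(0,0): Delta=3.5104 Bond=-247.9904
(1,0): Delta=0.0000 Bond=0.0000
(1,1): Delta=3.8214 Bond=-288.8592
V0=78.4780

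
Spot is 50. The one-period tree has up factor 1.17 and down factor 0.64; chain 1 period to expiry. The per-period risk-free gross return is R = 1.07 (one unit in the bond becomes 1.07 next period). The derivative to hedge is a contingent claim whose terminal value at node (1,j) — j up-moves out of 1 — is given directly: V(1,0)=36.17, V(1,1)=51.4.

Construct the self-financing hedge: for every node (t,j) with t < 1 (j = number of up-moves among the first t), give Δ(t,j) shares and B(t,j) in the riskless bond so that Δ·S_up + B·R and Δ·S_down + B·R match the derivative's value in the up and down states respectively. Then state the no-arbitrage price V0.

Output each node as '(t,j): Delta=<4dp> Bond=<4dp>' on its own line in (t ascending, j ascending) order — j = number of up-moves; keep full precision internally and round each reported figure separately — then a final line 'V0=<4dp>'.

(0,0): Delta=0.5747 Bond=16.6159
V0=45.3518

Risk-neutral probability p* = (R−d)/(u−d) = (1.07−0.64)/(1.17−0.64) = 0.8113.
Terminal values V(1,·): V(1,0)=36.1700, V(1,1)=51.4000
Node (0,0) S=50.0000: V=(p*·51.4000+(1−p*)·36.1700)/1.07=45.3518; Δ=(51.4000−36.1700)/(58.5000−32.0000)=0.5747; B=V−Δ·S=16.6159
The time-0 hedge costs 45.3518, which is the no-arbitrage price.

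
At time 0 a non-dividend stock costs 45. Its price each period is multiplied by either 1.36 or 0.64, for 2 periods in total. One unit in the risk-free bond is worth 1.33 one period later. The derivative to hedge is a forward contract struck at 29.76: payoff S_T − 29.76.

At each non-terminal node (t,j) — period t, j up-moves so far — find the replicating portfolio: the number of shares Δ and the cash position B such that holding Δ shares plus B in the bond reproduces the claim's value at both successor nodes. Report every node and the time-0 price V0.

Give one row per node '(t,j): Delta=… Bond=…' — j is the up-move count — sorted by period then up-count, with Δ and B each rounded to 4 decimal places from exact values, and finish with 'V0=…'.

(0,0): Delta=1.0000 Bond=-16.8240
(1,0): Delta=1.0000 Bond=-22.3759
(1,1): Delta=1.0000 Bond=-22.3759
V0=28.1760

Risk-neutral probability p* = (R−d)/(u−d) = (1.33−0.64)/(1.36−0.64) = 0.9583.
Terminal values V(2,·): V(2,0)=-11.3280, V(2,1)=9.4080, V(2,2)=53.4720
(1,0): S=28.8000. Δ = (V_up−V_dn)/(S_up−S_dn) = (9.4080−-11.3280)/(39.1680−18.4320) = 1.0000. V = [p*·9.4080 + (1−p*)·-11.3280]/1.33 = 6.4241. B = V − Δ·S = -22.3759.
(1,1): S=61.2000. Δ = (V_up−V_dn)/(S_up−S_dn) = (53.4720−9.4080)/(83.2320−39.1680) = 1.0000. V = [p*·53.4720 + (1−p*)·9.4080]/1.33 = 38.8241. B = V − Δ·S = -22.3759.
(0,0): S=45.0000. Δ = (V_up−V_dn)/(S_up−S_dn) = (38.8241−6.4241)/(61.2000−28.8000) = 1.0000. V = [p*·38.8241 + (1−p*)·6.4241]/1.33 = 28.1760. B = V − Δ·S = -16.8240.
Check: Δ(0,0)·S0 + B(0,0) = 28.1760 = V0.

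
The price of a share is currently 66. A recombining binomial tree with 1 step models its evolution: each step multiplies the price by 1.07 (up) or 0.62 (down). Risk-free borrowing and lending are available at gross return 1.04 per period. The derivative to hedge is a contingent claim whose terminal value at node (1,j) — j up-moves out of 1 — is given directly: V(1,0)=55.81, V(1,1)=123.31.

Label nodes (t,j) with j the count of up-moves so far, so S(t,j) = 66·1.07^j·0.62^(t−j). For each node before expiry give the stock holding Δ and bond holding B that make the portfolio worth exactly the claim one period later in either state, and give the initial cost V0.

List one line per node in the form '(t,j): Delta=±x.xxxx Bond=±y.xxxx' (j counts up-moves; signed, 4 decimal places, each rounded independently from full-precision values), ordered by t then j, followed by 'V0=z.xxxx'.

(0,0): Delta=2.2727 Bond=-35.7596
V0=114.2404

No-arbitrage ⇒ martingale measure with p* = (R−d)/(u−d) = 0.9333.
At expiry t=1: V(1,0)=55.8100, V(1,1)=123.3100
  t=0,j=0: stock 66.0000 → up 70.6200 (V=123.3100), down 40.9200 (V=55.8100). Price 114.2404; hedge Δ=2.2727, bond B=-35.7596.
Each (Δ,B) replicates both successor values, so the strategy is self-financing and V0 is arbitrage-free.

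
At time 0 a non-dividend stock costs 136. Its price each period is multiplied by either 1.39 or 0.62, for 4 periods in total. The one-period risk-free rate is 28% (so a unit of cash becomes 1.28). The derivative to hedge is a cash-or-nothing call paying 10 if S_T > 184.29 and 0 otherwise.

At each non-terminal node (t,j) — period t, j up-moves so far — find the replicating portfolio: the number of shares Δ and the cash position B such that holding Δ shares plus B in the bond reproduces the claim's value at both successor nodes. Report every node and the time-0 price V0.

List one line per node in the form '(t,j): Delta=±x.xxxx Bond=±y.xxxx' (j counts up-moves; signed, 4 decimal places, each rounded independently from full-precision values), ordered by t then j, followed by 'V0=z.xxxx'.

(0,0): Delta=0.0143 Bond=1.4015
(1,0): Delta=0.0691 Bond=-2.8208
(1,1): Delta=0.0103 Bond=2.5630
(2,0): Delta=0.0000 Bond=0.0000
(2,1): Delta=0.0742 Bond=-4.2124
(2,2): Delta=0.0055 Bond=4.5295
(3,0): Delta=0.0000 Bond=0.0000
(3,1): Delta=0.0000 Bond=0.0000
(3,2): Delta=0.0797 Bond=-6.2906
(3,3): Delta=0.0000 Bond=7.8125
V0=3.3514

Under the risk-neutral measure, an up-move has probability p* = (R−d)/(u−d) = 0.8571 and values discount at R = 1.28.
At expiry t=4: V(4,0)=0.0000, V(4,1)=0.0000, V(4,2)=0.0000, V(4,3)=10.0000, V(4,4)=10.0000
  t=3,j=0: stock 32.4126 → up 45.0535 (V=0.0000), down 20.0958 (V=0.0000). Price 0.0000; hedge Δ=0.0000, bond B=0.0000.
  t=3,j=1: stock 72.6670 → up 101.0071 (V=0.0000), down 45.0535 (V=0.0000). Price 0.0000; hedge Δ=0.0000, bond B=0.0000.
  t=3,j=2: stock 162.9147 → up 226.4514 (V=10.0000), down 101.0071 (V=0.0000). Price 6.6964; hedge Δ=0.0797, bond B=-6.2906.
  t=3,j=3: stock 365.2442 → up 507.6894 (V=10.0000), down 226.4514 (V=10.0000). Price 7.8125; hedge Δ=0.0000, bond B=7.8125.
  t=2,j=0: stock 52.2784 → up 72.6670 (V=0.0000), down 32.4126 (V=0.0000). Price 0.0000; hedge Δ=0.0000, bond B=0.0000.
  t=2,j=1: stock 117.2048 → up 162.9147 (V=6.6964), down 72.6670 (V=0.0000). Price 4.4842; hedge Δ=0.0742, bond B=-4.2124.
  t=2,j=2: stock 262.7656 → up 365.2442 (V=7.8125), down 162.9147 (V=6.6964). Price 5.9790; hedge Δ=0.0055, bond B=4.5295.
  t=1,j=0: stock 84.3200 → up 117.2048 (V=4.4842), down 52.2784 (V=0.0000). Price 3.0028; hedge Δ=0.0691, bond B=-2.8208.
  t=1,j=1: stock 189.0400 → up 262.7656 (V=5.9790), down 117.2048 (V=4.4842). Price 4.5042; hedge Δ=0.0103, bond B=2.5630.
  t=0,j=0: stock 136.0000 → up 189.0400 (V=4.5042), down 84.3200 (V=3.0028). Price 3.3514; hedge Δ=0.0143, bond B=1.4015.
Root portfolio cost Δ·136+B reproduces V0=3.3514.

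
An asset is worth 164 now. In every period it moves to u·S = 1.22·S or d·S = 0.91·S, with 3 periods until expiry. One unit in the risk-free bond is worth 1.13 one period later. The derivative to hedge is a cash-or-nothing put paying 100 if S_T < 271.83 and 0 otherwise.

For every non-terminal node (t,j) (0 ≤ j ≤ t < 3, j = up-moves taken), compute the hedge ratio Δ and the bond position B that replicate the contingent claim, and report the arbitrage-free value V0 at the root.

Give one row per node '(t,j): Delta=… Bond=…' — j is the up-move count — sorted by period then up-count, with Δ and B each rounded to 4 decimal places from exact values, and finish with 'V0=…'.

Under the risk-neutral measure, an up-move has probability p* = (R−d)/(u−d) = 0.7097 and values discount at R = 1.13.
At expiry t=3: V(3,0)=100.0000, V(3,1)=100.0000, V(3,2)=100.0000, V(3,3)=0.0000
Node (2,0) S=135.8084: V=(p*·100.0000+(1−p*)·100.0000)/1.13=88.4956; Δ=(100.0000−100.0000)/(165.6862−123.5856)=0.0000; B=V−Δ·S=88.4956
Node (2,1) S=182.0728: V=(p*·100.0000+(1−p*)·100.0000)/1.13=88.4956; Δ=(100.0000−100.0000)/(222.1288−165.6862)=0.0000; B=V−Δ·S=88.4956
Node (2,2) S=244.0976: V=(p*·0.0000+(1−p*)·100.0000)/1.13=25.6923; Δ=(0.0000−100.0000)/(297.7991−222.1288)=-1.3215; B=V−Δ·S=348.2729
Node (1,0) S=149.2400: V=(p*·88.4956+(1−p*)·88.4956)/1.13=78.3147; Δ=(88.4956−88.4956)/(182.0728−135.8084)=0.0000; B=V−Δ·S=78.3147
Node (1,1) S=200.0800: V=(p*·25.6923+(1−p*)·88.4956)/1.13=38.8721; Δ=(25.6923−88.4956)/(244.0976−182.0728)=-1.0126; B=V−Δ·S=241.4634
Node (0,0) S=164.0000: V=(p*·38.8721+(1−p*)·78.3147)/1.13=44.5338; Δ=(38.8721−78.3147)/(200.0800−149.2400)=-0.7758; B=V−Δ·S=171.7678
Each (Δ,B) replicates both successor values, so the strategy is self-financing and V0 is arbitrage-free.

(0,0): Delta=-0.7758 Bond=171.7678
(1,0): Delta=0.0000 Bond=78.3147
(1,1): Delta=-1.0126 Bond=241.4634
(2,0): Delta=0.0000 Bond=88.4956
(2,1): Delta=0.0000 Bond=88.4956
(2,2): Delta=-1.3215 Bond=348.2729
V0=44.5338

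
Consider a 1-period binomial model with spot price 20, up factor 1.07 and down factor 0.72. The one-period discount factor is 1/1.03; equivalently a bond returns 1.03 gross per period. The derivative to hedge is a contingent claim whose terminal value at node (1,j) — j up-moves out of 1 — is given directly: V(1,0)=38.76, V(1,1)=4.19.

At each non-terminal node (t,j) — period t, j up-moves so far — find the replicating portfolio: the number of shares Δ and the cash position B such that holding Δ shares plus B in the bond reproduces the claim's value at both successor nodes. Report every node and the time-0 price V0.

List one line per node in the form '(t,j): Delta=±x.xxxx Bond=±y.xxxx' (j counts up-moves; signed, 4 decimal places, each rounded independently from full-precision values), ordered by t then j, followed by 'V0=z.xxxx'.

(0,0): Delta=-4.9386 Bond=106.6752
V0=7.9037

The replicating-portfolio and risk-neutral prices coincide; use p* = (1.03−0.72)/(1.07−0.72) = 0.8857 for the latter.
At expiry t=1: V(1,0)=38.7600, V(1,1)=4.1900
  t=0,j=0: stock 20.0000 → up 21.4000 (V=4.1900), down 14.4000 (V=38.7600). Price 7.9037; hedge Δ=-4.9386, bond B=106.6752.
Each (Δ,B) replicates both successor values, so the strategy is self-financing and V0 is arbitrage-free.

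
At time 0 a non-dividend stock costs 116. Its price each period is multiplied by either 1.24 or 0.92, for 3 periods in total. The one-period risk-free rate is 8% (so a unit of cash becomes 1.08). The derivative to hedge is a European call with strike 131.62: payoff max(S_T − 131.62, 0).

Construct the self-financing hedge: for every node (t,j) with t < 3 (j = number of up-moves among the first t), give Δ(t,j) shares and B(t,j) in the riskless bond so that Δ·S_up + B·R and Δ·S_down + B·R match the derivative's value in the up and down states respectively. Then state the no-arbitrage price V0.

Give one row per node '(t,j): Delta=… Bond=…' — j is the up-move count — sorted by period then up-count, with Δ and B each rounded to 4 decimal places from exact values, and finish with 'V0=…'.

(0,0): Delta=0.7046 Bond=-63.1767
(1,0): Delta=0.4402 Bond=-40.0201
(1,1): Delta=0.9007 Bond=-96.4416
(2,0): Delta=0.0000 Bond=0.0000
(2,1): Delta=0.7668 Bond=-86.4435
(2,2): Delta=1.0000 Bond=-121.8704
V0=18.5525

Under the risk-neutral measure, an up-move has probability p* = (R−d)/(u−d) = 0.5000 and values discount at R = 1.08.
Terminal payoffs: V(3,0)=0.0000, V(3,1)=0.0000, V(3,2)=32.4727, V(3,3)=89.5484
Node (2,0) S=98.1824: V=(p*·0.0000+(1−p*)·0.0000)/1.08=0.0000; Δ=(0.0000−0.0000)/(121.7462−90.3278)=0.0000; B=V−Δ·S=0.0000
Node (2,1) S=132.3328: V=(p*·32.4727+(1−p*)·0.0000)/1.08=15.0336; Δ=(32.4727−0.0000)/(164.0927−121.7462)=0.7668; B=V−Δ·S=-86.4435
Node (2,2) S=178.3616: V=(p*·89.5484+(1−p*)·32.4727)/1.08=56.4912; Δ=(89.5484−32.4727)/(221.1684−164.0927)=1.0000; B=V−Δ·S=-121.8704
Node (1,0) S=106.7200: V=(p*·15.0336+(1−p*)·0.0000)/1.08=6.9600; Δ=(15.0336−0.0000)/(132.3328−98.1824)=0.4402; B=V−Δ·S=-40.0201
Node (1,1) S=143.8400: V=(p*·56.4912+(1−p*)·15.0336)/1.08=33.1134; Δ=(56.4912−15.0336)/(178.3616−132.3328)=0.9007; B=V−Δ·S=-96.4416
Node (0,0) S=116.0000: V=(p*·33.1134+(1−p*)·6.9600)/1.08=18.5525; Δ=(33.1134−6.9600)/(143.8400−106.7200)=0.7046; B=V−Δ·S=-63.1767
Check: Δ(0,0)·S0 + B(0,0) = 18.5525 = V0.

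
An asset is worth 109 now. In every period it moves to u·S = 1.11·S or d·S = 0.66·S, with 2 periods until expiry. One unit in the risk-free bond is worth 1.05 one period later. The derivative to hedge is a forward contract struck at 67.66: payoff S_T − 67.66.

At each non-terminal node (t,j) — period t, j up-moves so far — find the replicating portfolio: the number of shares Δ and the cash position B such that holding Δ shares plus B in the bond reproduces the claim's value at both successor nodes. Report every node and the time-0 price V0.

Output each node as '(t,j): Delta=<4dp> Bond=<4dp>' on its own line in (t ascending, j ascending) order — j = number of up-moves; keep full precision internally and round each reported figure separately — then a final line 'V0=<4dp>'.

(0,0): Delta=1.0000 Bond=-61.3696
(1,0): Delta=1.0000 Bond=-64.4381
(1,1): Delta=1.0000 Bond=-64.4381
V0=47.6304

Under the risk-neutral measure, an up-move has probability p* = (R−d)/(u−d) = 0.8667 and values discount at R = 1.05.
Terminal payoffs: V(2,0)=-20.1796, V(2,1)=12.1934, V(2,2)=66.6389
(1,0): S=71.9400. Δ = (V_up−V_dn)/(S_up−S_dn) = (12.1934−-20.1796)/(79.8534−47.4804) = 1.0000. V = [p*·12.1934 + (1−p*)·-20.1796]/1.05 = 7.5019. B = V − Δ·S = -64.4381.
(1,1): S=120.9900. Δ = (V_up−V_dn)/(S_up−S_dn) = (66.6389−12.1934)/(134.2989−79.8534) = 1.0000. V = [p*·66.6389 + (1−p*)·12.1934]/1.05 = 56.5519. B = V − Δ·S = -64.4381.
(0,0): S=109.0000. Δ = (V_up−V_dn)/(S_up−S_dn) = (56.5519−7.5019)/(120.9900−71.9400) = 1.0000. V = [p*·56.5519 + (1−p*)·7.5019]/1.05 = 47.6304. B = V − Δ·S = -61.3696.
Root portfolio cost Δ·109+B reproduces V0=47.6304.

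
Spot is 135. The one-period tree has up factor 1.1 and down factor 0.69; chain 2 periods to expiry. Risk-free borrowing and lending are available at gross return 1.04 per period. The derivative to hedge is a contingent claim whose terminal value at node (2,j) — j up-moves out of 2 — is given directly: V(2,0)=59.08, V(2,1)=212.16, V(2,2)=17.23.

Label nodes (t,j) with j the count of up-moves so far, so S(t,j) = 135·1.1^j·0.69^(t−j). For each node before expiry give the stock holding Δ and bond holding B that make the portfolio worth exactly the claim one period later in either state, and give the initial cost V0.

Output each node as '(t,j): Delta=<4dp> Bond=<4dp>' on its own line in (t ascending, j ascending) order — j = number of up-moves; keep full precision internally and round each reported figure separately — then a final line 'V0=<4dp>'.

Under the risk-neutral measure, an up-move has probability p* = (R−d)/(u−d) = 0.8537 and values discount at R = 1.04.
Terminal payoffs: V(2,0)=59.0800, V(2,1)=212.1600, V(2,2)=17.2300
(1,0): S=93.1500. Δ = (V_up−V_dn)/(S_up−S_dn) = (212.1600−59.0800)/(102.4650−64.2735) = 4.0082. V = [p*·212.1600 + (1−p*)·59.0800]/1.04 = 182.4597. B = V − Δ·S = -190.9062.
(1,1): S=148.5000. Δ = (V_up−V_dn)/(S_up−S_dn) = (17.2300−212.1600)/(163.3500−102.4650) = -3.2016. V = [p*·17.2300 + (1−p*)·212.1600]/1.04 = 43.9965. B = V − Δ·S = 519.4355.
(0,0): S=135.0000. Δ = (V_up−V_dn)/(S_up−S_dn) = (43.9965−182.4597)/(148.5000−93.1500) = -2.5016. V = [p*·43.9965 + (1−p*)·182.4597]/1.04 = 61.7879. B = V − Δ·S = 399.5029.
The time-0 hedge costs 61.7879, which is the no-arbitrage price.

(0,0): Delta=-2.5016 Bond=399.5029
(1,0): Delta=4.0082 Bond=-190.9062
(1,1): Delta=-3.2016 Bond=519.4355
V0=61.7879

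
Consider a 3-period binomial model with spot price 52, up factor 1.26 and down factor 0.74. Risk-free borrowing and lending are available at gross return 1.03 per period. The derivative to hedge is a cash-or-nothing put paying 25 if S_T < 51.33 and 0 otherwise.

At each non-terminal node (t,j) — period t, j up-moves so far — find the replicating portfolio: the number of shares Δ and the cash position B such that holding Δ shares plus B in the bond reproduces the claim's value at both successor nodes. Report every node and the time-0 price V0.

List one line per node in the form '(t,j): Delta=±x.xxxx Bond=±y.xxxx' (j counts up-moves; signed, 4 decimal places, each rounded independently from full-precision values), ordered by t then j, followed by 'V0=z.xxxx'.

Since d<R<u, set p* = (R−d)/(u−d) = 0.5577; price each node as the discounted p*-expectation of its children.
Terminal payoffs: V(3,0)=25.0000, V(3,1)=25.0000, V(3,2)=0.0000, V(3,3)=0.0000
(2,0): S=28.4752. Δ = (V_up−V_dn)/(S_up−S_dn) = (25.0000−25.0000)/(35.8788−21.0716) = 0.0000. V = [p*·25.0000 + (1−p*)·25.0000]/1.03 = 24.2718. B = V − Δ·S = 24.2718.
(2,1): S=48.4848. Δ = (V_up−V_dn)/(S_up−S_dn) = (0.0000−25.0000)/(61.0908−35.8788) = -0.9916. V = [p*·0.0000 + (1−p*)·25.0000]/1.03 = 10.7356. B = V − Δ·S = 58.8125.
(2,2): S=82.5552. Δ = (V_up−V_dn)/(S_up−S_dn) = (0.0000−0.0000)/(104.0196−61.0908) = 0.0000. V = [p*·0.0000 + (1−p*)·0.0000]/1.03 = 0.0000. B = V − Δ·S = 0.0000.
(1,0): S=38.4800. Δ = (V_up−V_dn)/(S_up−S_dn) = (10.7356−24.2718)/(48.4848−28.4752) = -0.6765. V = [p*·10.7356 + (1−p*)·24.2718]/1.03 = 16.2357. B = V − Δ·S = 42.2669.
(1,1): S=65.5200. Δ = (V_up−V_dn)/(S_up−S_dn) = (0.0000−10.7356)/(82.5552−48.4848) = -0.3151. V = [p*·0.0000 + (1−p*)·10.7356]/1.03 = 4.6101. B = V − Δ·S = 25.2556.
(0,0): S=52.0000. Δ = (V_up−V_dn)/(S_up−S_dn) = (4.6101−16.2357)/(65.5200−38.4800) = -0.4299. V = [p*·4.6101 + (1−p*)·16.2357]/1.03 = 9.4682. B = V − Δ·S = 31.8251.
Root portfolio cost Δ·52+B reproduces V0=9.4682.

(0,0): Delta=-0.4299 Bond=31.8251
(1,0): Delta=-0.6765 Bond=42.2669
(1,1): Delta=-0.3151 Bond=25.2556
(2,0): Delta=0.0000 Bond=24.2718
(2,1): Delta=-0.9916 Bond=58.8125
(2,2): Delta=0.0000 Bond=0.0000
V0=9.4682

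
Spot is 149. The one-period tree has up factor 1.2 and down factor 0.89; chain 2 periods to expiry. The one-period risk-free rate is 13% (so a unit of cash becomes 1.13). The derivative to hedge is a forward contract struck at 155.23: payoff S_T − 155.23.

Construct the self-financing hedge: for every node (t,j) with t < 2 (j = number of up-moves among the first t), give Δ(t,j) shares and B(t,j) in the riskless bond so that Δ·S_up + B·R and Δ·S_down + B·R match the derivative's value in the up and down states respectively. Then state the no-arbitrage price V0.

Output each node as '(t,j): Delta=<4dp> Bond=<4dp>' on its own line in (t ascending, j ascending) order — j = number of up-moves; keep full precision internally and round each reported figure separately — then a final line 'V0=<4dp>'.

(0,0): Delta=1.0000 Bond=-121.5679
(1,0): Delta=1.0000 Bond=-137.3717
(1,1): Delta=1.0000 Bond=-137.3717
V0=27.4321

Since d<R<u, set p* = (R−d)/(u−d) = 0.7742; price each node as the discounted p*-expectation of its children.
At expiry t=2: V(2,0)=-37.2071, V(2,1)=3.9020, V(2,2)=59.3300
Node (1,0) S=132.6100: V=(p*·3.9020+(1−p*)·-37.2071)/1.13=-4.7617; Δ=(3.9020−-37.2071)/(159.1320−118.0229)=1.0000; B=V−Δ·S=-137.3717
Node (1,1) S=178.8000: V=(p*·59.3300+(1−p*)·3.9020)/1.13=41.4283; Δ=(59.3300−3.9020)/(214.5600−159.1320)=1.0000; B=V−Δ·S=-137.3717
Node (0,0) S=149.0000: V=(p*·41.4283+(1−p*)·-4.7617)/1.13=27.4321; Δ=(41.4283−-4.7617)/(178.8000−132.6100)=1.0000; B=V−Δ·S=-121.5679
Each (Δ,B) replicates both successor values, so the strategy is self-financing and V0 is arbitrage-free.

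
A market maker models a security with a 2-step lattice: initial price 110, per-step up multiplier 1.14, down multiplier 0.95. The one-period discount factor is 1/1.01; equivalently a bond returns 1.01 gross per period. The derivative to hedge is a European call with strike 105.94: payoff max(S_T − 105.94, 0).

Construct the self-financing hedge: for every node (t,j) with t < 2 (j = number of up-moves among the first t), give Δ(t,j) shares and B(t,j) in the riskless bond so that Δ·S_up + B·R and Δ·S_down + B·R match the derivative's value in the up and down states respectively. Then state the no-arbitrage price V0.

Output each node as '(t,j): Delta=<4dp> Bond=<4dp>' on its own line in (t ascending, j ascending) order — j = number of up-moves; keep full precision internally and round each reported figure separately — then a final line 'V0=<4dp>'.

(0,0): Delta=0.7840 Bond=-77.0301
(1,0): Delta=0.6643 Bond=-65.2970
(1,1): Delta=1.0000 Bond=-104.8911
V0=9.2061

The replicating-portfolio and risk-neutral prices coincide; use p* = (1.01−0.95)/(1.14−0.95) = 0.3158 for the latter.
Terminal payoffs: V(2,0)=0.0000, V(2,1)=13.1900, V(2,2)=37.0160
(1,0): S=104.5000. Δ = (V_up−V_dn)/(S_up−S_dn) = (13.1900−0.0000)/(119.1300−99.2750) = 0.6643. V = [p*·13.1900 + (1−p*)·0.0000]/1.01 = 4.1240. B = V − Δ·S = -65.2970.
(1,1): S=125.4000. Δ = (V_up−V_dn)/(S_up−S_dn) = (37.0160−13.1900)/(142.9560−119.1300) = 1.0000. V = [p*·37.0160 + (1−p*)·13.1900]/1.01 = 20.5089. B = V − Δ·S = -104.8911.
(0,0): S=110.0000. Δ = (V_up−V_dn)/(S_up−S_dn) = (20.5089−4.1240)/(125.4000−104.5000) = 0.7840. V = [p*·20.5089 + (1−p*)·4.1240]/1.01 = 9.2061. B = V − Δ·S = -77.0301.
Each (Δ,B) replicates both successor values, so the strategy is self-financing and V0 is arbitrage-free.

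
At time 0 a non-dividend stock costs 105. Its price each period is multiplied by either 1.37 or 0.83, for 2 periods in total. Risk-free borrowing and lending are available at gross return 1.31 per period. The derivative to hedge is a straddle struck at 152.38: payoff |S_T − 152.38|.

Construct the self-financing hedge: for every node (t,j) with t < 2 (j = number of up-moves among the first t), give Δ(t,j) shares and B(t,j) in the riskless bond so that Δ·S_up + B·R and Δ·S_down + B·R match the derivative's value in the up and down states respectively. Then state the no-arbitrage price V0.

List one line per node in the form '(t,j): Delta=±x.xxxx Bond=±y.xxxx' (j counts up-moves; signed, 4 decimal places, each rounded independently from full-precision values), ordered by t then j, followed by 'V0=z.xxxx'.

Under the risk-neutral measure, an up-move has probability p* = (R−d)/(u−d) = 0.8889 and values discount at R = 1.31.
Terminal values V(2,·): V(2,0)=80.0455, V(2,1)=32.9845, V(2,2)=44.6945
Node (1,0) S=87.1500: V=(p*·32.9845+(1−p*)·80.0455)/1.31=29.1706; Δ=(32.9845−80.0455)/(119.3955−72.3345)=-1.0000; B=V−Δ·S=116.3206
Node (1,1) S=143.8500: V=(p*·44.6945+(1−p*)·32.9845)/1.31=33.1247; Δ=(44.6945−32.9845)/(197.0745−119.3955)=0.1507; B=V−Δ·S=11.4395
Node (0,0) S=105.0000: V=(p*·33.1247+(1−p*)·29.1706)/1.31=24.9507; Δ=(33.1247−29.1706)/(143.8500−87.1500)=0.0697; B=V−Δ·S=17.6282
Root portfolio cost Δ·105+B reproduces V0=24.9507.

(0,0): Delta=0.0697 Bond=17.6282
(1,0): Delta=-1.0000 Bond=116.3206
(1,1): Delta=0.1507 Bond=11.4395
V0=24.9507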